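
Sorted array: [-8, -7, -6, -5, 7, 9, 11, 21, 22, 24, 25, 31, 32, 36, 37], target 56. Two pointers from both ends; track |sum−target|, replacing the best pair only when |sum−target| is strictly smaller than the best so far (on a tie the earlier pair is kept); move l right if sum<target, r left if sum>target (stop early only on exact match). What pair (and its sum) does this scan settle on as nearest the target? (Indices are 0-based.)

pair (24, 32) with sum 56 (|Δ|=0)

[0,14] -8+37=29 d=27 * → l++
[1,14] -7+37=30 d=26 * → l++
[2,14] -6+37=31 d=25 * → l++
[3,14] -5+37=32 d=24 * → l++
[4,14] 7+37=44 d=12 * → l++
[5,14] 9+37=46 d=10 * → l++
[6,14] 11+37=48 d=8 * → l++
[7,14] 21+37=58 d=2 * → r--
[7,13] 21+36=57 d=1 * → r--
[7,12] 21+32=53 d=3 → l++
[8,12] 22+32=54 d=2 → l++
[9,12] 24+32=56 d=0 * → stop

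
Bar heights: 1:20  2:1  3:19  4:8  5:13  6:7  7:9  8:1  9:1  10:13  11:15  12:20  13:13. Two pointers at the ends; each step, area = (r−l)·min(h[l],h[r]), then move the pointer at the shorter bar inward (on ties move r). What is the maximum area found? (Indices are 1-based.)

max area = 220

l=1 r=13: min(20,13)*12=156 best=156 *, r--
l=1 r=12: min(20,20)*11=220 best=220 *, r--
l=1 r=11: min(20,15)*10=150 best=220, r--
l=1 r=10: min(20,13)*9=117 best=220, r--
l=1 r=9: min(20,1)*8=8 best=220, r--
l=1 r=8: min(20,1)*7=7 best=220, r--
l=1 r=7: min(20,9)*6=54 best=220, r--
l=1 r=6: min(20,7)*5=35 best=220, r--
l=1 r=5: min(20,13)*4=52 best=220, r--
l=1 r=4: min(20,8)*3=24 best=220, r--
l=1 r=3: min(20,19)*2=38 best=220, r--
l=1 r=2: min(20,1)*1=1 best=220, r--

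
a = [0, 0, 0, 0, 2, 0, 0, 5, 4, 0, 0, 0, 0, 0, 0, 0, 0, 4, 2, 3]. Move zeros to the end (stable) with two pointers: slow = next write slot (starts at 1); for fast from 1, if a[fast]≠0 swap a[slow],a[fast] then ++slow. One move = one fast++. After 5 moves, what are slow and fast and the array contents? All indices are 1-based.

(s=1,f=1) a[fast]=0 → fast++
(s=1,f=2) a[fast]=0 → fast++
(s=1,f=3) a[fast]=0 → fast++
(s=1,f=4) a[fast]=0 → fast++
(s=1,f=5) a[fast]=2≠0 swap→a[1]=2 → slow++,fast++

slow=2, fast=6, a=[2, 0, 0, 0, 0, 0, 0, 5, 4, 0, 0, 0, 0, 0, 0, 0, 0, 4, 2, 3]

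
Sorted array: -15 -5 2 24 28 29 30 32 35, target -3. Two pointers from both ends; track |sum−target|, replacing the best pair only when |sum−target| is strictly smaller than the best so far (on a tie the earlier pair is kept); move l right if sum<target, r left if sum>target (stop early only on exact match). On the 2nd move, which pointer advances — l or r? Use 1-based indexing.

l=1 r=9: -15+35=20 d=23 *, r--
l=1 r=8: -15+32=17 d=20 *, r--

r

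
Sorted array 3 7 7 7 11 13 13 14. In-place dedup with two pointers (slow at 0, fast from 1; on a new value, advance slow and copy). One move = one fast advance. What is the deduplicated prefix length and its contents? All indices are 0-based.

length 5; prefix = [3, 7, 11, 13, 14]

slow=0 fast=1: a[fast]=7≠a[slow]=3 write a[1]=7, slow++,fast++
slow=1 fast=2: a[fast]=7=a[slow] dup, fast++
slow=1 fast=3: a[fast]=7=a[slow] dup, fast++
slow=1 fast=4: a[fast]=11≠a[slow]=7 write a[2]=11, slow++,fast++
slow=2 fast=5: a[fast]=13≠a[slow]=11 write a[3]=13, slow++,fast++
slow=3 fast=6: a[fast]=13=a[slow] dup, fast++
slow=3 fast=7: a[fast]=14≠a[slow]=13 write a[4]=14, slow++,fast++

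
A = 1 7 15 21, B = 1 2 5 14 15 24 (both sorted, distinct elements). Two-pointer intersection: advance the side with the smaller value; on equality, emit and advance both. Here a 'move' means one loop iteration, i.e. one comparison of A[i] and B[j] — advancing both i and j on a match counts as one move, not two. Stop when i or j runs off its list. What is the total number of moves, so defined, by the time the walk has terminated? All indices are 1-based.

7 moves

i=1 j=1: 1==1 emit, i++,j++
i=2 j=2: 7>2, j++
i=2 j=3: 7>5, j++
i=2 j=4: 7<14, i++
i=3 j=4: 15>14, j++
i=3 j=5: 15==15 emit, i++,j++
i=4 j=6: 21<24, i++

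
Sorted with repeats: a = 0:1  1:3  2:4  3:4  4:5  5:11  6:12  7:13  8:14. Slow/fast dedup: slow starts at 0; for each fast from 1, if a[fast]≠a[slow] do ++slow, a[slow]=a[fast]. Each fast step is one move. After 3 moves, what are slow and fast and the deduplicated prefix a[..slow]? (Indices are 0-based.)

slow=2, fast=4, prefix=[1, 3, 4]

(s=0,f=1) a[fast]=3≠a[slow]=1 write a[1]=3 → slow++,fast++
(s=1,f=2) a[fast]=4≠a[slow]=3 write a[2]=4 → slow++,fast++
(s=2,f=3) a[fast]=4=a[slow] dup → fast++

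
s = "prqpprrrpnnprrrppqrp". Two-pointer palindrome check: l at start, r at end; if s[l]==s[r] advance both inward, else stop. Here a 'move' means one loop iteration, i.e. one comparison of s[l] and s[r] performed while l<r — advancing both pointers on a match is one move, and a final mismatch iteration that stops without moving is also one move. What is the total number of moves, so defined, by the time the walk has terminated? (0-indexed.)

10 moves

[0,19] 'p'=='p' → l++,r--
[1,18] 'r'=='r' → l++,r--
[2,17] 'q'=='q' → l++,r--
[3,16] 'p'=='p' → l++,r--
[4,15] 'p'=='p' → l++,r--
[5,14] 'r'=='r' → l++,r--
[6,13] 'r'=='r' → l++,r--
[7,12] 'r'=='r' → l++,r--
[8,11] 'p'=='p' → l++,r--
[9,10] 'n'=='n' → l++,r--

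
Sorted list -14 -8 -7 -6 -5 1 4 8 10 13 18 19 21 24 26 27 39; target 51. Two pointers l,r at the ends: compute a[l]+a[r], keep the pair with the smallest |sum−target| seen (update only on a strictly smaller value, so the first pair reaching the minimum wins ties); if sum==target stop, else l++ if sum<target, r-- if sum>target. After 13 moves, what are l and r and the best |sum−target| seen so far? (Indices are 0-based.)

l=0 r=16: -14+39=25 d=26 *, l++
l=1 r=16: -8+39=31 d=20 *, l++
l=2 r=16: -7+39=32 d=19 *, l++
l=3 r=16: -6+39=33 d=18 *, l++
l=4 r=16: -5+39=34 d=17 *, l++
l=5 r=16: 1+39=40 d=11 *, l++
l=6 r=16: 4+39=43 d=8 *, l++
l=7 r=16: 8+39=47 d=4 *, l++
l=8 r=16: 10+39=49 d=2 *, l++
l=9 r=16: 13+39=52 d=1 *, r--
l=9 r=15: 13+27=40 d=11, l++
l=10 r=15: 18+27=45 d=6, l++
l=11 r=15: 19+27=46 d=5, l++

l=12, r=15, best |Δ|=1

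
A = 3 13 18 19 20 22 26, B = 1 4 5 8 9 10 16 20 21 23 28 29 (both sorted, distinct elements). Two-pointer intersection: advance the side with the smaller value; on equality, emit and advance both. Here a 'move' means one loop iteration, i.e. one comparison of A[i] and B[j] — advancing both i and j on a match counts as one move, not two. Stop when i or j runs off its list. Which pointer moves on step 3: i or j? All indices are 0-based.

j

[i=0,j=0] 3>1 → j++
[i=0,j=1] 3<4 → i++
[i=1,j=1] 13>4 → j++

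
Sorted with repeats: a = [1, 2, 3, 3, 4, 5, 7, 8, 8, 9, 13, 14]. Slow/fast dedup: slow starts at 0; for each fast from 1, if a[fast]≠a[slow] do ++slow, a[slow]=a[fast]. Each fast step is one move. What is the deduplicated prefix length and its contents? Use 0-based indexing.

length 10; prefix = [1, 2, 3, 4, 5, 7, 8, 9, 13, 14]

(s=0,f=1) a[fast]=2≠a[slow]=1 write a[1]=2 → slow++,fast++
(s=1,f=2) a[fast]=3≠a[slow]=2 write a[2]=3 → slow++,fast++
(s=2,f=3) a[fast]=3=a[slow] dup → fast++
(s=2,f=4) a[fast]=4≠a[slow]=3 write a[3]=4 → slow++,fast++
(s=3,f=5) a[fast]=5≠a[slow]=4 write a[4]=5 → slow++,fast++
(s=4,f=6) a[fast]=7≠a[slow]=5 write a[5]=7 → slow++,fast++
(s=5,f=7) a[fast]=8≠a[slow]=7 write a[6]=8 → slow++,fast++
(s=6,f=8) a[fast]=8=a[slow] dup → fast++
(s=6,f=9) a[fast]=9≠a[slow]=8 write a[7]=9 → slow++,fast++
(s=7,f=10) a[fast]=13≠a[slow]=9 write a[8]=13 → slow++,fast++
(s=8,f=11) a[fast]=14≠a[slow]=13 write a[9]=14 → slow++,fast++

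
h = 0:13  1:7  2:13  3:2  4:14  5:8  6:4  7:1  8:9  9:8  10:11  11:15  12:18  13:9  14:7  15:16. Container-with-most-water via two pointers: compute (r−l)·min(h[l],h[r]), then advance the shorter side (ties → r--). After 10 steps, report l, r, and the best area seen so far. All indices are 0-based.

l=10, r=15, best area=195

l=0 r=15: min(13,16)*15=195 best=195 *, l++
l=1 r=15: min(7,16)*14=98 best=195, l++
l=2 r=15: min(13,16)*13=169 best=195, l++
l=3 r=15: min(2,16)*12=24 best=195, l++
l=4 r=15: min(14,16)*11=154 best=195, l++
l=5 r=15: min(8,16)*10=80 best=195, l++
l=6 r=15: min(4,16)*9=36 best=195, l++
l=7 r=15: min(1,16)*8=8 best=195, l++
l=8 r=15: min(9,16)*7=63 best=195, l++
l=9 r=15: min(8,16)*6=48 best=195, l++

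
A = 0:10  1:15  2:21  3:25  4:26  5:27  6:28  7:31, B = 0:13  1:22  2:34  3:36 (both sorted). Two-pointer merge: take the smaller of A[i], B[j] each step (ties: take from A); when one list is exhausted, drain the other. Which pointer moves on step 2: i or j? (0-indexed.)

j

[i=0,j=0] A[i]=10<=B[j]=13 take 10 → i++
[i=1,j=0] A[i]=15>B[j]=13 take 13 → j++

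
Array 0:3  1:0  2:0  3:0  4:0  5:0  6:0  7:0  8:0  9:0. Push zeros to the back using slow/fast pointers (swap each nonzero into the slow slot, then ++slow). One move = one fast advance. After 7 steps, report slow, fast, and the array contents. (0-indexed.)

slow=0 fast=0: a[fast]=3≠0 swap→a[0]=3, slow++,fast++
slow=1 fast=1: a[fast]=0, fast++
slow=1 fast=2: a[fast]=0, fast++
slow=1 fast=3: a[fast]=0, fast++
slow=1 fast=4: a[fast]=0, fast++
slow=1 fast=5: a[fast]=0, fast++
slow=1 fast=6: a[fast]=0, fast++

slow=1, fast=7, a=[3, 0, 0, 0, 0, 0, 0, 0, 0, 0]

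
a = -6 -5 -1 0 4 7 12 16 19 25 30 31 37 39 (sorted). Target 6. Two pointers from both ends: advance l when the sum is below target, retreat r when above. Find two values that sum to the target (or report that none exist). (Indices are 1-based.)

[1,14] -6+39=33 >6 → r--
[1,13] -6+37=31 >6 → r--
[1,12] -6+31=25 >6 → r--
[1,11] -6+30=24 >6 → r--
[1,10] -6+25=19 >6 → r--
[1,9] -6+19=13 >6 → r--
[1,8] -6+16=10 >6 → r--
[1,7] -6+12=6 → found

(-6, 12)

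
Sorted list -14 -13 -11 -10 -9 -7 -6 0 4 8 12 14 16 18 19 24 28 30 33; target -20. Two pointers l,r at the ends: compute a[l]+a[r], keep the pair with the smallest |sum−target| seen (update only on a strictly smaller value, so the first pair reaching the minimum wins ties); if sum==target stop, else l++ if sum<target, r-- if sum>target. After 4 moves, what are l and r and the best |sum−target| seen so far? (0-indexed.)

l=0 r=18: -14+33=19 d=39 *, r--
l=0 r=17: -14+30=16 d=36 *, r--
l=0 r=16: -14+28=14 d=34 *, r--
l=0 r=15: -14+24=10 d=30 *, r--

l=0, r=14, best |Δ|=30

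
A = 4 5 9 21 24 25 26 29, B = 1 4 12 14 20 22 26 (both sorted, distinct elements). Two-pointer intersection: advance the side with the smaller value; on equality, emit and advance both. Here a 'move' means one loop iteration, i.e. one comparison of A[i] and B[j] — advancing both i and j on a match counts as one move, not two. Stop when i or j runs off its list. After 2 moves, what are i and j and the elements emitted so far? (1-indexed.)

i=1 j=1: 4>1, j++
i=1 j=2: 4==4 emit, i++,j++

i=2, j=3, emitted=[4]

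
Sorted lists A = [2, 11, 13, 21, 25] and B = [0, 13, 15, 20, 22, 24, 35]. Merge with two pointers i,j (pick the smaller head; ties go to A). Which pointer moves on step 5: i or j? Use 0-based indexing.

j

i=0 j=0: A[i]=2>B[j]=0 take 0, j++
i=0 j=1: A[i]=2<=B[j]=13 take 2, i++
i=1 j=1: A[i]=11<=B[j]=13 take 11, i++
i=2 j=1: A[i]=13<=B[j]=13 take 13, i++
i=3 j=1: A[i]=21>B[j]=13 take 13, j++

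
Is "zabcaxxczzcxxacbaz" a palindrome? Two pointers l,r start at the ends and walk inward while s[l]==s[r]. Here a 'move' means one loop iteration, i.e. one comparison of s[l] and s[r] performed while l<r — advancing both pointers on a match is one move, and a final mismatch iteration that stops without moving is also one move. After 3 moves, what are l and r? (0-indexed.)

l=3, r=14

[0,17] 'z'=='z' → l++,r--
[1,16] 'a'=='a' → l++,r--
[2,15] 'b'=='b' → l++,r--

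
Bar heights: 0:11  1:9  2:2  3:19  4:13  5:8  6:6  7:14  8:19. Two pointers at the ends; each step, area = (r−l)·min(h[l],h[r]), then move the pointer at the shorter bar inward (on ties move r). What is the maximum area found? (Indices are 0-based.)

max area = 95

l=0 r=8: min(11,19)*8=88 best=88 *, l++
l=1 r=8: min(9,19)*7=63 best=88, l++
l=2 r=8: min(2,19)*6=12 best=88, l++
l=3 r=8: min(19,19)*5=95 best=95 *, r--
l=3 r=7: min(19,14)*4=56 best=95, r--
l=3 r=6: min(19,6)*3=18 best=95, r--
l=3 r=5: min(19,8)*2=16 best=95, r--
l=3 r=4: min(19,13)*1=13 best=95, r--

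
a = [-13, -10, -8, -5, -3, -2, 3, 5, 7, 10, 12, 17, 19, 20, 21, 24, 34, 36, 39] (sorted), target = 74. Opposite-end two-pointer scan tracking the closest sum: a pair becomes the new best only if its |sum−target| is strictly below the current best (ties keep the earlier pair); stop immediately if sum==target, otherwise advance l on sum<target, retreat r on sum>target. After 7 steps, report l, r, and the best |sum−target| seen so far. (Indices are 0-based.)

l=7, r=18, best |Δ|=32

[0,18] -13+39=26 d=48 * → l++
[1,18] -10+39=29 d=45 * → l++
[2,18] -8+39=31 d=43 * → l++
[3,18] -5+39=34 d=40 * → l++
[4,18] -3+39=36 d=38 * → l++
[5,18] -2+39=37 d=37 * → l++
[6,18] 3+39=42 d=32 * → l++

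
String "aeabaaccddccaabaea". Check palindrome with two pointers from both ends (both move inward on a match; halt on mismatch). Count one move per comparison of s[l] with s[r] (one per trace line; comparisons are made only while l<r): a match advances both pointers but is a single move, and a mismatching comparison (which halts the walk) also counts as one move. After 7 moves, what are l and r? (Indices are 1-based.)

[1,18] 'a'=='a' → l++,r--
[2,17] 'e'=='e' → l++,r--
[3,16] 'a'=='a' → l++,r--
[4,15] 'b'=='b' → l++,r--
[5,14] 'a'=='a' → l++,r--
[6,13] 'a'=='a' → l++,r--
[7,12] 'c'=='c' → l++,r--

l=8, r=11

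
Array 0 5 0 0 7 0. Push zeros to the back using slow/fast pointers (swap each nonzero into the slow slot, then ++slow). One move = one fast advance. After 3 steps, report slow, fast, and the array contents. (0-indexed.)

slow=1, fast=3, a=[5, 0, 0, 0, 7, 0]

slow=0 fast=0: a[fast]=0, fast++
slow=0 fast=1: a[fast]=5≠0 swap→a[0]=5, slow++,fast++
slow=1 fast=2: a[fast]=0, fast++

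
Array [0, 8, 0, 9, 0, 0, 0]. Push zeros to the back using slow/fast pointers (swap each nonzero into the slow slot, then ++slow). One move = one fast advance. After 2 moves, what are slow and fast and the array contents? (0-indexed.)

slow=1, fast=2, a=[8, 0, 0, 9, 0, 0, 0]

slow=0 fast=0: a[fast]=0, fast++
slow=0 fast=1: a[fast]=8≠0 swap→a[0]=8, slow++,fast++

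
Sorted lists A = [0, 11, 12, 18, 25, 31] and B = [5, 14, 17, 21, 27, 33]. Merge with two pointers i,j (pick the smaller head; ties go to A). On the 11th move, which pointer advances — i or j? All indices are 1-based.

[i=1,j=1] A[i]=0<=B[j]=5 take 0 → i++
[i=2,j=1] A[i]=11>B[j]=5 take 5 → j++
[i=2,j=2] A[i]=11<=B[j]=14 take 11 → i++
[i=3,j=2] A[i]=12<=B[j]=14 take 12 → i++
[i=4,j=2] A[i]=18>B[j]=14 take 14 → j++
[i=4,j=3] A[i]=18>B[j]=17 take 17 → j++
[i=4,j=4] A[i]=18<=B[j]=21 take 18 → i++
[i=5,j=4] A[i]=25>B[j]=21 take 21 → j++
[i=5,j=5] A[i]=25<=B[j]=27 take 25 → i++
[i=6,j=5] A[i]=31>B[j]=27 take 27 → j++
[i=6,j=6] A[i]=31<=B[j]=33 take 31 → i++

i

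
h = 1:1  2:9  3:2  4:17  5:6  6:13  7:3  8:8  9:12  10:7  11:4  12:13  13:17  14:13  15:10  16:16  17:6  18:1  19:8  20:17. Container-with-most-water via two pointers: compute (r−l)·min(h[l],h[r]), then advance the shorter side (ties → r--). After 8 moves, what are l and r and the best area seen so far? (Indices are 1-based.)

[1,20] min(1,17)*19=19 best=19 * → l++
[2,20] min(9,17)*18=162 best=162 * → l++
[3,20] min(2,17)*17=34 best=162 → l++
[4,20] min(17,17)*16=272 best=272 * → r--
[4,19] min(17,8)*15=120 best=272 → r--
[4,18] min(17,1)*14=14 best=272 → r--
[4,17] min(17,6)*13=78 best=272 → r--
[4,16] min(17,16)*12=192 best=272 → r--

l=4, r=15, best area=272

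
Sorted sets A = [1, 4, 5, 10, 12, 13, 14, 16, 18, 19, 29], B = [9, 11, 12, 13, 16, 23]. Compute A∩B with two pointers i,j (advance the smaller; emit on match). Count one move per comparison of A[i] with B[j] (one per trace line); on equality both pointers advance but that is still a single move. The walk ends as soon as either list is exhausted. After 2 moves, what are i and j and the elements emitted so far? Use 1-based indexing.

i=3, j=1, emitted=[]

[i=1,j=1] 1<9 → i++
[i=2,j=1] 4<9 → i++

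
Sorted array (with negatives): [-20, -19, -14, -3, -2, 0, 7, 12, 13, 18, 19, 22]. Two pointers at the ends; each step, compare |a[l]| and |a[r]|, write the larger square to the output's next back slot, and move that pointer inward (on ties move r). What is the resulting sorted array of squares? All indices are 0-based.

[0, 4, 9, 49, 144, 169, 196, 324, 361, 361, 400, 484]

[0,11] |-20|<=|22| out[11]=484 → r--
[0,10] |-20|>|19| out[10]=400 → l++
[1,10] |-19|<=|19| out[9]=361 → r--
[1,9] |-19|>|18| out[8]=361 → l++
[2,9] |-14|<=|18| out[7]=324 → r--
[2,8] |-14|>|13| out[6]=196 → l++
[3,8] |-3|<=|13| out[5]=169 → r--
[3,7] |-3|<=|12| out[4]=144 → r--
[3,6] |-3|<=|7| out[3]=49 → r--
[3,5] |-3|>|0| out[2]=9 → l++
[4,5] |-2|>|0| out[1]=4 → l++
[5,5] |0|<=|0| out[0]=0 → r--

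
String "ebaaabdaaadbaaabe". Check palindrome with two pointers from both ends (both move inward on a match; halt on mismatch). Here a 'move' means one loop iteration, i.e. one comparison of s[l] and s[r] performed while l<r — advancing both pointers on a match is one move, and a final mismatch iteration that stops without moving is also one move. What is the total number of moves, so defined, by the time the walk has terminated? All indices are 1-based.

[1,17] 'e'=='e' → l++,r--
[2,16] 'b'=='b' → l++,r--
[3,15] 'a'=='a' → l++,r--
[4,14] 'a'=='a' → l++,r--
[5,13] 'a'=='a' → l++,r--
[6,12] 'b'=='b' → l++,r--
[7,11] 'd'=='d' → l++,r--
[8,10] 'a'=='a' → l++,r--

8 moves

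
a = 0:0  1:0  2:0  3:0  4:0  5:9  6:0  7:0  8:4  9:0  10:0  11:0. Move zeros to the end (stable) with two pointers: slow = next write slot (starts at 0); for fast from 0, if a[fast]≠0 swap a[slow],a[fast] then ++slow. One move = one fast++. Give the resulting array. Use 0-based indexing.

[9, 4, 0, 0, 0, 0, 0, 0, 0, 0, 0, 0]

slow=0 fast=0: a[fast]=0, fast++
slow=0 fast=1: a[fast]=0, fast++
slow=0 fast=2: a[fast]=0, fast++
slow=0 fast=3: a[fast]=0, fast++
slow=0 fast=4: a[fast]=0, fast++
slow=0 fast=5: a[fast]=9≠0 swap→a[0]=9, slow++,fast++
slow=1 fast=6: a[fast]=0, fast++
slow=1 fast=7: a[fast]=0, fast++
slow=1 fast=8: a[fast]=4≠0 swap→a[1]=4, slow++,fast++
slow=2 fast=9: a[fast]=0, fast++
slow=2 fast=10: a[fast]=0, fast++
slow=2 fast=11: a[fast]=0, fast++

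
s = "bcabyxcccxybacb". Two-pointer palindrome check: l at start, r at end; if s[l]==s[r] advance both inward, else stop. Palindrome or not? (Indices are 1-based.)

l=1 r=15: 'b'=='b', l++,r--
l=2 r=14: 'c'=='c', l++,r--
l=3 r=13: 'a'=='a', l++,r--
l=4 r=12: 'b'=='b', l++,r--
l=5 r=11: 'y'=='y', l++,r--
l=6 r=10: 'x'=='x', l++,r--
l=7 r=9: 'c'=='c', l++,r--

palindrome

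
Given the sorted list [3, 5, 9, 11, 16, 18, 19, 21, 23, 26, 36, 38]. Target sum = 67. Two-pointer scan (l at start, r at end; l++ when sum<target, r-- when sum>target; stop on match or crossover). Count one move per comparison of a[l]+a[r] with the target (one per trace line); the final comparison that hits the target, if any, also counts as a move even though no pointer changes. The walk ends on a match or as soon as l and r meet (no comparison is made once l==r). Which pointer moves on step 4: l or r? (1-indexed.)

l=1 r=12: 3+38=41 <67, l++
l=2 r=12: 5+38=43 <67, l++
l=3 r=12: 9+38=47 <67, l++
l=4 r=12: 11+38=49 <67, l++

l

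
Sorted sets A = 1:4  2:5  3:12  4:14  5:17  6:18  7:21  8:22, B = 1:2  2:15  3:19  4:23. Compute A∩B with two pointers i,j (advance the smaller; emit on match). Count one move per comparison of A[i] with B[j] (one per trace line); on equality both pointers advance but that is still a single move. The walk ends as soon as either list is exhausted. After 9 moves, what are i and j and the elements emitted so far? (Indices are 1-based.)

i=7, j=4, emitted=[]

i=1 j=1: 4>2, j++
i=1 j=2: 4<15, i++
i=2 j=2: 5<15, i++
i=3 j=2: 12<15, i++
i=4 j=2: 14<15, i++
i=5 j=2: 17>15, j++
i=5 j=3: 17<19, i++
i=6 j=3: 18<19, i++
i=7 j=3: 21>19, j++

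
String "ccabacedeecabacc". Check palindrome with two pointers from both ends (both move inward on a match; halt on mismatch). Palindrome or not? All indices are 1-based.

l=1 r=16: 'c'=='c', l++,r--
l=2 r=15: 'c'=='c', l++,r--
l=3 r=14: 'a'=='a', l++,r--
l=4 r=13: 'b'=='b', l++,r--
l=5 r=12: 'a'=='a', l++,r--
l=6 r=11: 'c'=='c', l++,r--
l=7 r=10: 'e'=='e', l++,r--
l=8 r=9: 'd'!='e', stop

not a palindrome (mismatch at 8,9)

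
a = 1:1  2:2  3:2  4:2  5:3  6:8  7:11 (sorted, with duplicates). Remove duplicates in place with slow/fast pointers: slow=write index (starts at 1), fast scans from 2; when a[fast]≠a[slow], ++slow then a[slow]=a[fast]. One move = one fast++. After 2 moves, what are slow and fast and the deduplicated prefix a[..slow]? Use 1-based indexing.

(s=1,f=2) a[fast]=2≠a[slow]=1 write a[2]=2 → slow++,fast++
(s=2,f=3) a[fast]=2=a[slow] dup → fast++

slow=2, fast=4, prefix=[1, 2]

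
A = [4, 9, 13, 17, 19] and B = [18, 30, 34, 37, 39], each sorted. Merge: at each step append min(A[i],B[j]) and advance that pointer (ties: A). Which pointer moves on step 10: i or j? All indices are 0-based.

i=0 j=0: A[i]=4<=B[j]=18 take 4, i++
i=1 j=0: A[i]=9<=B[j]=18 take 9, i++
i=2 j=0: A[i]=13<=B[j]=18 take 13, i++
i=3 j=0: A[i]=17<=B[j]=18 take 17, i++
i=4 j=0: A[i]=19>B[j]=18 take 18, j++
i=4 j=1: A[i]=19<=B[j]=30 take 19, i++
i=5 j=1: A done, take B[j]=30, j++
i=5 j=2: A done, take B[j]=34, j++
i=5 j=3: A done, take B[j]=37, j++
i=5 j=4: A done, take B[j]=39, j++

j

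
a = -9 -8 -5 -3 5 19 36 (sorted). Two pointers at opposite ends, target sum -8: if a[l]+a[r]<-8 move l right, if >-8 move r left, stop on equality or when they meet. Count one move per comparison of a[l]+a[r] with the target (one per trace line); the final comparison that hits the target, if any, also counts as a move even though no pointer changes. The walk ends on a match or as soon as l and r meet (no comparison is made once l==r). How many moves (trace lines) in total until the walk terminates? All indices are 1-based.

6 moves

[1,7] -9+36=27 >-8 → r--
[1,6] -9+19=10 >-8 → r--
[1,5] -9+5=-4 >-8 → r--
[1,4] -9+-3=-12 <-8 → l++
[2,4] -8+-3=-11 <-8 → l++
[3,4] -5+-3=-8 → found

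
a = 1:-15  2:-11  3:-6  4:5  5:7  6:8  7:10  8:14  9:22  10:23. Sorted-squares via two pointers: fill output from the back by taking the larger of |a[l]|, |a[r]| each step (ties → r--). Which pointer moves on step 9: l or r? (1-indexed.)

l=1 r=10: |-15|<=|23| out[10]=529, r--
l=1 r=9: |-15|<=|22| out[9]=484, r--
l=1 r=8: |-15|>|14| out[8]=225, l++
l=2 r=8: |-11|<=|14| out[7]=196, r--
l=2 r=7: |-11|>|10| out[6]=121, l++
l=3 r=7: |-6|<=|10| out[5]=100, r--
l=3 r=6: |-6|<=|8| out[4]=64, r--
l=3 r=5: |-6|<=|7| out[3]=49, r--
l=3 r=4: |-6|>|5| out[2]=36, l++

l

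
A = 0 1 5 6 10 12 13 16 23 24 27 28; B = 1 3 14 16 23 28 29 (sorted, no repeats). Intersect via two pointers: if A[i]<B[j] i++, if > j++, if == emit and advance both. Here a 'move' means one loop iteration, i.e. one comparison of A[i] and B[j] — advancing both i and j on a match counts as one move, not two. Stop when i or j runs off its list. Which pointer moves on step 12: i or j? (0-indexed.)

[i=0,j=0] 0<1 → i++
[i=1,j=0] 1==1 emit → i++,j++
[i=2,j=1] 5>3 → j++
[i=2,j=2] 5<14 → i++
[i=3,j=2] 6<14 → i++
[i=4,j=2] 10<14 → i++
[i=5,j=2] 12<14 → i++
[i=6,j=2] 13<14 → i++
[i=7,j=2] 16>14 → j++
[i=7,j=3] 16==16 emit → i++,j++
[i=8,j=4] 23==23 emit → i++,j++
[i=9,j=5] 24<28 → i++

i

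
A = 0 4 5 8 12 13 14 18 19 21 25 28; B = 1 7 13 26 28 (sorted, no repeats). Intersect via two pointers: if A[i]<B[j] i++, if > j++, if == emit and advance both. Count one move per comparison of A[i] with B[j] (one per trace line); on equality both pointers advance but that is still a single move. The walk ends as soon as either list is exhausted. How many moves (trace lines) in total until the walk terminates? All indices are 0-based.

[i=0,j=0] 0<1 → i++
[i=1,j=0] 4>1 → j++
[i=1,j=1] 4<7 → i++
[i=2,j=1] 5<7 → i++
[i=3,j=1] 8>7 → j++
[i=3,j=2] 8<13 → i++
[i=4,j=2] 12<13 → i++
[i=5,j=2] 13==13 emit → i++,j++
[i=6,j=3] 14<26 → i++
[i=7,j=3] 18<26 → i++
[i=8,j=3] 19<26 → i++
[i=9,j=3] 21<26 → i++
[i=10,j=3] 25<26 → i++
[i=11,j=3] 28>26 → j++
[i=11,j=4] 28==28 emit → i++,j++

15 moves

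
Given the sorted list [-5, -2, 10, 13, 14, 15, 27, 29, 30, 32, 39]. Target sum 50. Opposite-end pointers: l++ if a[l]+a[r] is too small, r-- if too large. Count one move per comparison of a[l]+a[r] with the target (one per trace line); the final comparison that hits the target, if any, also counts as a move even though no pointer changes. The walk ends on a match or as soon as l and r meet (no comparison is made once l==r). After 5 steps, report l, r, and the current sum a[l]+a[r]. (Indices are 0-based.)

l=0 r=10: -5+39=34 <50, l++
l=1 r=10: -2+39=37 <50, l++
l=2 r=10: 10+39=49 <50, l++
l=3 r=10: 13+39=52 >50, r--
l=3 r=9: 13+32=45 <50, l++

l=4, r=9, sum=46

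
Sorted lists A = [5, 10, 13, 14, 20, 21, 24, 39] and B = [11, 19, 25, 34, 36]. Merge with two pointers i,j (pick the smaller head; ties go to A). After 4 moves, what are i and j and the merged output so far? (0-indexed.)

i=0 j=0: A[i]=5<=B[j]=11 take 5, i++
i=1 j=0: A[i]=10<=B[j]=11 take 10, i++
i=2 j=0: A[i]=13>B[j]=11 take 11, j++
i=2 j=1: A[i]=13<=B[j]=19 take 13, i++

i=3, j=1, merged so far=[5, 10, 11, 13]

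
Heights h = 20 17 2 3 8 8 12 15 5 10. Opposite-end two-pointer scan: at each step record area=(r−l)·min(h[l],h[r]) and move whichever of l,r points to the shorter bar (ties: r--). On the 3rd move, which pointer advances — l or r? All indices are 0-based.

r

[0,9] min(20,10)*9=90 best=90 * → r--
[0,8] min(20,5)*8=40 best=90 → r--
[0,7] min(20,15)*7=105 best=105 * → r--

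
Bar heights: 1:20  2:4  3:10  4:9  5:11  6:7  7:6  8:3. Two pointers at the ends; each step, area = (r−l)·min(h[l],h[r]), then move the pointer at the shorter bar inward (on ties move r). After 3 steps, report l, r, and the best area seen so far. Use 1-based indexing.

l=1, r=5, best area=36

[1,8] min(20,3)*7=21 best=21 * → r--
[1,7] min(20,6)*6=36 best=36 * → r--
[1,6] min(20,7)*5=35 best=36 → r--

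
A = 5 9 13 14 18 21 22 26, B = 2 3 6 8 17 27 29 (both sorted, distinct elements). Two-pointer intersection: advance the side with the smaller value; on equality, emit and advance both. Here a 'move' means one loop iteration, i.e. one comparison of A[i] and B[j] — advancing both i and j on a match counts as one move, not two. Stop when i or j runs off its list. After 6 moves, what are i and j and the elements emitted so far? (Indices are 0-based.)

i=2, j=4, emitted=[]

i=0 j=0: 5>2, j++
i=0 j=1: 5>3, j++
i=0 j=2: 5<6, i++
i=1 j=2: 9>6, j++
i=1 j=3: 9>8, j++
i=1 j=4: 9<17, i++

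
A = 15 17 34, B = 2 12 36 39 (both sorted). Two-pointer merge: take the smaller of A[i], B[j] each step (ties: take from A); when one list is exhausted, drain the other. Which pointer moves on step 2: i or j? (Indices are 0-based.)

[i=0,j=0] A[i]=15>B[j]=2 take 2 → j++
[i=0,j=1] A[i]=15>B[j]=12 take 12 → j++

j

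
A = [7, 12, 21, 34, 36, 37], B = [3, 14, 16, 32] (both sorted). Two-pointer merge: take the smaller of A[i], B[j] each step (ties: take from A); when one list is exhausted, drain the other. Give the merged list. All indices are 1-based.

i=1 j=1: A[i]=7>B[j]=3 take 3, j++
i=1 j=2: A[i]=7<=B[j]=14 take 7, i++
i=2 j=2: A[i]=12<=B[j]=14 take 12, i++
i=3 j=2: A[i]=21>B[j]=14 take 14, j++
i=3 j=3: A[i]=21>B[j]=16 take 16, j++
i=3 j=4: A[i]=21<=B[j]=32 take 21, i++
i=4 j=4: A[i]=34>B[j]=32 take 32, j++
i=4 j=5: B done, take A[i]=34, i++
i=5 j=5: B done, take A[i]=36, i++
i=6 j=5: B done, take A[i]=37, i++

[3, 7, 12, 14, 16, 21, 32, 34, 36, 37]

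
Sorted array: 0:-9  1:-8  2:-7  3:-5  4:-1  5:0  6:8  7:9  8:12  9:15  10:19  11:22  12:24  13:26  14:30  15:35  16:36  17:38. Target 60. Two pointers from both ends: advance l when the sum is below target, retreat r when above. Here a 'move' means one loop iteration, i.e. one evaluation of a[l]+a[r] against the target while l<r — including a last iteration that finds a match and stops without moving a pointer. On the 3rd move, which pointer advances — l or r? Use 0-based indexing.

[0,17] -9+38=29 <60 → l++
[1,17] -8+38=30 <60 → l++
[2,17] -7+38=31 <60 → l++

l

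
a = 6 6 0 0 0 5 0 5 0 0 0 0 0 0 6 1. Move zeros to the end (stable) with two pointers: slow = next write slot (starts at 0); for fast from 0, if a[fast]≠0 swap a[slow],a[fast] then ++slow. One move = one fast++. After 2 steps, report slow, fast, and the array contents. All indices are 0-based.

slow=2, fast=2, a=[6, 6, 0, 0, 0, 5, 0, 5, 0, 0, 0, 0, 0, 0, 6, 1]

slow=0 fast=0: a[fast]=6≠0 swap→a[0]=6, slow++,fast++
slow=1 fast=1: a[fast]=6≠0 swap→a[1]=6, slow++,fast++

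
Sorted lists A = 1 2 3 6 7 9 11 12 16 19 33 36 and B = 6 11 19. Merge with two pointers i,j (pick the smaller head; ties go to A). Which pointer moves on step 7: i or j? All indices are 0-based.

i

[i=0,j=0] A[i]=1<=B[j]=6 take 1 → i++
[i=1,j=0] A[i]=2<=B[j]=6 take 2 → i++
[i=2,j=0] A[i]=3<=B[j]=6 take 3 → i++
[i=3,j=0] A[i]=6<=B[j]=6 take 6 → i++
[i=4,j=0] A[i]=7>B[j]=6 take 6 → j++
[i=4,j=1] A[i]=7<=B[j]=11 take 7 → i++
[i=5,j=1] A[i]=9<=B[j]=11 take 9 → i++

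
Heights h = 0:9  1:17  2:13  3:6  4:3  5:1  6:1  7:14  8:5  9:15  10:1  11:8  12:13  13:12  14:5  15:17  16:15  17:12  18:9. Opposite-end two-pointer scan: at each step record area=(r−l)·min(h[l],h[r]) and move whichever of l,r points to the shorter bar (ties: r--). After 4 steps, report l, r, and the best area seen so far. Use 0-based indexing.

[0,18] min(9,9)*18=162 best=162 * → r--
[0,17] min(9,12)*17=153 best=162 → l++
[1,17] min(17,12)*16=192 best=192 * → r--
[1,16] min(17,15)*15=225 best=225 * → r--

l=1, r=15, best area=225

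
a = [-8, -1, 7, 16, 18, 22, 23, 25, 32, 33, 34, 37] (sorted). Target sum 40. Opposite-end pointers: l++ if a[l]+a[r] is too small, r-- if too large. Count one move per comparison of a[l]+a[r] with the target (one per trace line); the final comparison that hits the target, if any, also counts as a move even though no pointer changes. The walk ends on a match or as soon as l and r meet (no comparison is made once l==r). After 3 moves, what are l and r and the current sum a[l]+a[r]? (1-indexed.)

[1,12] -8+37=29 <40 → l++
[2,12] -1+37=36 <40 → l++
[3,12] 7+37=44 >40 → r--

l=3, r=11, sum=41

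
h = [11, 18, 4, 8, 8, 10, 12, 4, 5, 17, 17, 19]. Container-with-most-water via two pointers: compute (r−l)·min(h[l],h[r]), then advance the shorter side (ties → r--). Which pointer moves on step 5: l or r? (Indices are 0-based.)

l

[0,11] min(11,19)*11=121 best=121 * → l++
[1,11] min(18,19)*10=180 best=180 * → l++
[2,11] min(4,19)*9=36 best=180 → l++
[3,11] min(8,19)*8=64 best=180 → l++
[4,11] min(8,19)*7=56 best=180 → l++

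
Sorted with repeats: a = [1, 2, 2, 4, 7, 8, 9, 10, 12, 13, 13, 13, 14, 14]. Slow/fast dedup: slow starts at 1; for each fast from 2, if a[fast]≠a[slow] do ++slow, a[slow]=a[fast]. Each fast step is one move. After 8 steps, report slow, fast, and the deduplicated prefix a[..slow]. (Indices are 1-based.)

slow=8, fast=10, prefix=[1, 2, 4, 7, 8, 9, 10, 12]

slow=1 fast=2: a[fast]=2≠a[slow]=1 write a[2]=2, slow++,fast++
slow=2 fast=3: a[fast]=2=a[slow] dup, fast++
slow=2 fast=4: a[fast]=4≠a[slow]=2 write a[3]=4, slow++,fast++
slow=3 fast=5: a[fast]=7≠a[slow]=4 write a[4]=7, slow++,fast++
slow=4 fast=6: a[fast]=8≠a[slow]=7 write a[5]=8, slow++,fast++
slow=5 fast=7: a[fast]=9≠a[slow]=8 write a[6]=9, slow++,fast++
slow=6 fast=8: a[fast]=10≠a[slow]=9 write a[7]=10, slow++,fast++
slow=7 fast=9: a[fast]=12≠a[slow]=10 write a[8]=12, slow++,fast++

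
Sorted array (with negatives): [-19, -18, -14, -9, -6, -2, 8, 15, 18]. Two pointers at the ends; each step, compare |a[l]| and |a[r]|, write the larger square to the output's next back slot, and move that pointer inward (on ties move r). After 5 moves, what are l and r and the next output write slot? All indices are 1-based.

l=4, r=7, next write slot=4

[1,9] |-19|>|18| out[9]=361 → l++
[2,9] |-18|<=|18| out[8]=324 → r--
[2,8] |-18|>|15| out[7]=324 → l++
[3,8] |-14|<=|15| out[6]=225 → r--
[3,7] |-14|>|8| out[5]=196 → l++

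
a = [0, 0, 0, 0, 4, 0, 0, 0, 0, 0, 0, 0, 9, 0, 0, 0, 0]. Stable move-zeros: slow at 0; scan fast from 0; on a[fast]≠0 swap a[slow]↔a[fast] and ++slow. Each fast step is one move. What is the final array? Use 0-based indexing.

(s=0,f=0) a[fast]=0 → fast++
(s=0,f=1) a[fast]=0 → fast++
(s=0,f=2) a[fast]=0 → fast++
(s=0,f=3) a[fast]=0 → fast++
(s=0,f=4) a[fast]=4≠0 swap→a[0]=4 → slow++,fast++
(s=1,f=5) a[fast]=0 → fast++
(s=1,f=6) a[fast]=0 → fast++
(s=1,f=7) a[fast]=0 → fast++
(s=1,f=8) a[fast]=0 → fast++
(s=1,f=9) a[fast]=0 → fast++
(s=1,f=10) a[fast]=0 → fast++
(s=1,f=11) a[fast]=0 → fast++
(s=1,f=12) a[fast]=9≠0 swap→a[1]=9 → slow++,fast++
(s=2,f=13) a[fast]=0 → fast++
(s=2,f=14) a[fast]=0 → fast++
(s=2,f=15) a[fast]=0 → fast++
(s=2,f=16) a[fast]=0 → fast++

[4, 9, 0, 0, 0, 0, 0, 0, 0, 0, 0, 0, 0, 0, 0, 0, 0]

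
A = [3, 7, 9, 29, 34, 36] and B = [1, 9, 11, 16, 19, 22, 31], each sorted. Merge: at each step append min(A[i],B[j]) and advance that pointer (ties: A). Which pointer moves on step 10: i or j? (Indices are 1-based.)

i=1 j=1: A[i]=3>B[j]=1 take 1, j++
i=1 j=2: A[i]=3<=B[j]=9 take 3, i++
i=2 j=2: A[i]=7<=B[j]=9 take 7, i++
i=3 j=2: A[i]=9<=B[j]=9 take 9, i++
i=4 j=2: A[i]=29>B[j]=9 take 9, j++
i=4 j=3: A[i]=29>B[j]=11 take 11, j++
i=4 j=4: A[i]=29>B[j]=16 take 16, j++
i=4 j=5: A[i]=29>B[j]=19 take 19, j++
i=4 j=6: A[i]=29>B[j]=22 take 22, j++
i=4 j=7: A[i]=29<=B[j]=31 take 29, i++

i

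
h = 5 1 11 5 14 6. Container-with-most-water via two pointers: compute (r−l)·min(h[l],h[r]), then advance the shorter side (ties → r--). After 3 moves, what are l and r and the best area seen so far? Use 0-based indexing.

l=2, r=4, best area=25

[0,5] min(5,6)*5=25 best=25 * → l++
[1,5] min(1,6)*4=4 best=25 → l++
[2,5] min(11,6)*3=18 best=25 → r--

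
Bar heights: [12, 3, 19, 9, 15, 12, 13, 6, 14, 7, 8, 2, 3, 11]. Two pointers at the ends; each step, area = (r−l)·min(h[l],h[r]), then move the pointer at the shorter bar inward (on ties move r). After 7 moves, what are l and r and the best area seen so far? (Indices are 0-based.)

l=0 r=13: min(12,11)*13=143 best=143 *, r--
l=0 r=12: min(12,3)*12=36 best=143, r--
l=0 r=11: min(12,2)*11=22 best=143, r--
l=0 r=10: min(12,8)*10=80 best=143, r--
l=0 r=9: min(12,7)*9=63 best=143, r--
l=0 r=8: min(12,14)*8=96 best=143, l++
l=1 r=8: min(3,14)*7=21 best=143, l++

l=2, r=8, best area=143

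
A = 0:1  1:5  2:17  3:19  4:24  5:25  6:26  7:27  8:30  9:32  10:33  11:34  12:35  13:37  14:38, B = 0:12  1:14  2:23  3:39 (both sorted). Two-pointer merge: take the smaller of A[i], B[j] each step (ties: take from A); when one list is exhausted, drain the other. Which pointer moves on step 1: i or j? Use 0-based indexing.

i

i=0 j=0: A[i]=1<=B[j]=12 take 1, i++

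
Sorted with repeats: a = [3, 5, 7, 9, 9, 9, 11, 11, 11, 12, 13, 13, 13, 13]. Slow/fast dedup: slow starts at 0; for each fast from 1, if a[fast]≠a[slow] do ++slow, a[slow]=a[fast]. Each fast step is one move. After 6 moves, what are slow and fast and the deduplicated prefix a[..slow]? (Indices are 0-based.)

(s=0,f=1) a[fast]=5≠a[slow]=3 write a[1]=5 → slow++,fast++
(s=1,f=2) a[fast]=7≠a[slow]=5 write a[2]=7 → slow++,fast++
(s=2,f=3) a[fast]=9≠a[slow]=7 write a[3]=9 → slow++,fast++
(s=3,f=4) a[fast]=9=a[slow] dup → fast++
(s=3,f=5) a[fast]=9=a[slow] dup → fast++
(s=3,f=6) a[fast]=11≠a[slow]=9 write a[4]=11 → slow++,fast++

slow=4, fast=7, prefix=[3, 5, 7, 9, 11]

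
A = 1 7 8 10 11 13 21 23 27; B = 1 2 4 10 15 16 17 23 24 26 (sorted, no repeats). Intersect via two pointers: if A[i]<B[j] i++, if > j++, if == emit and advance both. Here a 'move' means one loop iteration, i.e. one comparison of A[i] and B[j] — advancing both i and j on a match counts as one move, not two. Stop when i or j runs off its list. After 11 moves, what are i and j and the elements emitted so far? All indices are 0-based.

i=6, j=7, emitted=[1, 10]

i=0 j=0: 1==1 emit, i++,j++
i=1 j=1: 7>2, j++
i=1 j=2: 7>4, j++
i=1 j=3: 7<10, i++
i=2 j=3: 8<10, i++
i=3 j=3: 10==10 emit, i++,j++
i=4 j=4: 11<15, i++
i=5 j=4: 13<15, i++
i=6 j=4: 21>15, j++
i=6 j=5: 21>16, j++
i=6 j=6: 21>17, j++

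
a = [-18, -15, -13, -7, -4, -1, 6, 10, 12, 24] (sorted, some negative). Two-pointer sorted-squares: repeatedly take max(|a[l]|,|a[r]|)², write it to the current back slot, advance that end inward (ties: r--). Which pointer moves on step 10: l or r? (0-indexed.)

r

l=0 r=9: |-18|<=|24| out[9]=576, r--
l=0 r=8: |-18|>|12| out[8]=324, l++
l=1 r=8: |-15|>|12| out[7]=225, l++
l=2 r=8: |-13|>|12| out[6]=169, l++
l=3 r=8: |-7|<=|12| out[5]=144, r--
l=3 r=7: |-7|<=|10| out[4]=100, r--
l=3 r=6: |-7|>|6| out[3]=49, l++
l=4 r=6: |-4|<=|6| out[2]=36, r--
l=4 r=5: |-4|>|-1| out[1]=16, l++
l=5 r=5: |-1|<=|-1| out[0]=1, r--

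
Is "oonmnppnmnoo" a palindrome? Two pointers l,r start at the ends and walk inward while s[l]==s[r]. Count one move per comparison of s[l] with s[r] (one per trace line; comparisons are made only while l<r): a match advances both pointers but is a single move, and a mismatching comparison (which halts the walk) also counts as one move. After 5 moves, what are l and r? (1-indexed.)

l=6, r=7

[1,12] 'o'=='o' → l++,r--
[2,11] 'o'=='o' → l++,r--
[3,10] 'n'=='n' → l++,r--
[4,9] 'm'=='m' → l++,r--
[5,8] 'n'=='n' → l++,r--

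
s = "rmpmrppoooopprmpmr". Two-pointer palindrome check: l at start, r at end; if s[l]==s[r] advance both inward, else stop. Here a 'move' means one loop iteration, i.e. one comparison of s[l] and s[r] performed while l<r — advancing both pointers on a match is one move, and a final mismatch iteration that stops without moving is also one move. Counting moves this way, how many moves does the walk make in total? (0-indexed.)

l=0 r=17: 'r'=='r', l++,r--
l=1 r=16: 'm'=='m', l++,r--
l=2 r=15: 'p'=='p', l++,r--
l=3 r=14: 'm'=='m', l++,r--
l=4 r=13: 'r'=='r', l++,r--
l=5 r=12: 'p'=='p', l++,r--
l=6 r=11: 'p'=='p', l++,r--
l=7 r=10: 'o'=='o', l++,r--
l=8 r=9: 'o'=='o', l++,r--

9 moves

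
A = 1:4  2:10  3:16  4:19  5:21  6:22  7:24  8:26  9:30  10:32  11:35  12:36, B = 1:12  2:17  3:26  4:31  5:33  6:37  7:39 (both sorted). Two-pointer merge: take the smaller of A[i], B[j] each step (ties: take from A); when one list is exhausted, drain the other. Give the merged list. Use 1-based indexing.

[i=1,j=1] A[i]=4<=B[j]=12 take 4 → i++
[i=2,j=1] A[i]=10<=B[j]=12 take 10 → i++
[i=3,j=1] A[i]=16>B[j]=12 take 12 → j++
[i=3,j=2] A[i]=16<=B[j]=17 take 16 → i++
[i=4,j=2] A[i]=19>B[j]=17 take 17 → j++
[i=4,j=3] A[i]=19<=B[j]=26 take 19 → i++
[i=5,j=3] A[i]=21<=B[j]=26 take 21 → i++
[i=6,j=3] A[i]=22<=B[j]=26 take 22 → i++
[i=7,j=3] A[i]=24<=B[j]=26 take 24 → i++
[i=8,j=3] A[i]=26<=B[j]=26 take 26 → i++
[i=9,j=3] A[i]=30>B[j]=26 take 26 → j++
[i=9,j=4] A[i]=30<=B[j]=31 take 30 → i++
[i=10,j=4] A[i]=32>B[j]=31 take 31 → j++
[i=10,j=5] A[i]=32<=B[j]=33 take 32 → i++
[i=11,j=5] A[i]=35>B[j]=33 take 33 → j++
[i=11,j=6] A[i]=35<=B[j]=37 take 35 → i++
[i=12,j=6] A[i]=36<=B[j]=37 take 36 → i++
[i=13,j=6] A done, take B[j]=37 → j++
[i=13,j=7] A done, take B[j]=39 → j++

[4, 10, 12, 16, 17, 19, 21, 22, 24, 26, 26, 30, 31, 32, 33, 35, 36, 37, 39]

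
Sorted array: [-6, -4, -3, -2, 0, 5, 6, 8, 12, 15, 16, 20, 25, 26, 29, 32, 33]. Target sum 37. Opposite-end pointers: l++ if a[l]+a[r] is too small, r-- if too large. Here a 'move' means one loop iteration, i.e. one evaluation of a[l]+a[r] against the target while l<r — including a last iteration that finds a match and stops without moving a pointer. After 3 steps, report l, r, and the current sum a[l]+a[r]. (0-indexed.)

[0,16] -6+33=27 <37 → l++
[1,16] -4+33=29 <37 → l++
[2,16] -3+33=30 <37 → l++

l=3, r=16, sum=31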